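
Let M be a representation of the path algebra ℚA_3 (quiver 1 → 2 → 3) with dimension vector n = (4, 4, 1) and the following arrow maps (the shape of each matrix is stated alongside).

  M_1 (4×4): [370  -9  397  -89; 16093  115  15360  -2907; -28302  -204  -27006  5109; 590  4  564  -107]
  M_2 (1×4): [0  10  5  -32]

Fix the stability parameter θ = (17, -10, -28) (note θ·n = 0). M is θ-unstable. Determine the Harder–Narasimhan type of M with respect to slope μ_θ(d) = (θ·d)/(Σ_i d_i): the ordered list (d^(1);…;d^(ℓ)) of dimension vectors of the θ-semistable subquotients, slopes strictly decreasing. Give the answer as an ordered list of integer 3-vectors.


Via rank(M_{q-1}∘⋯∘M_p): M ≅ I[1,2]^3, I[1,3].
μ_θ-semistable layers: μ^(1)=7/2; μ^(2)=-7

((3, 3, 0); (1, 1, 1))


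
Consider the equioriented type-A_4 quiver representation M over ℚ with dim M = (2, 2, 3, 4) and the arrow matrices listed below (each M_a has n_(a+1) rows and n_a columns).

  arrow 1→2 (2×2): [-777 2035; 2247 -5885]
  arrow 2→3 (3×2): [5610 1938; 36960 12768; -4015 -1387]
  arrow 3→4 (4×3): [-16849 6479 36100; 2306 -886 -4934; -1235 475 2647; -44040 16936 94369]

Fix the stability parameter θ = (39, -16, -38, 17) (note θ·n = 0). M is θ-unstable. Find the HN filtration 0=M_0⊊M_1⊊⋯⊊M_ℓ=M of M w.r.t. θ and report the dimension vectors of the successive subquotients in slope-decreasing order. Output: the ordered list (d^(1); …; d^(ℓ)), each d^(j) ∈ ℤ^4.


Barcode: M ≅ I[1,1], I[1,4], I[2,2], I[3,4]^2, I[4,4]. HN layers by μ_θ (5 steps, strictly decreasing):
  μ^(1)=39; μ^(2)=17; μ^(3)=-5; μ^(4)=-16; μ^(5)=-38

((1, 0, 0, 0); (0, 0, 0, 4); (1, 1, 1, 0); (0, 1, 0, 0); (0, 0, 2, 0))


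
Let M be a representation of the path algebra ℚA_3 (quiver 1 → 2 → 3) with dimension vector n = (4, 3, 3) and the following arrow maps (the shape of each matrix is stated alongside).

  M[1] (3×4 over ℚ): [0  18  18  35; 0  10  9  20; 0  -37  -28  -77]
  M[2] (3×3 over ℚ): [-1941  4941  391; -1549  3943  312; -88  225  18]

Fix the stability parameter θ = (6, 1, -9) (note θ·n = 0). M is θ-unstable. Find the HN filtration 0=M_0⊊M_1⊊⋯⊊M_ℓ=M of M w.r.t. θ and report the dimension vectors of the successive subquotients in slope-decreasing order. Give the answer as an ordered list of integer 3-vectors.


Via rank(M_{q-1}∘⋯∘M_p): M ≅ I[1,1], I[1,3]^3.
μ_θ-semistable layers: μ^(1)=6; μ^(2)=-2/3

((1, 0, 0); (3, 3, 3))


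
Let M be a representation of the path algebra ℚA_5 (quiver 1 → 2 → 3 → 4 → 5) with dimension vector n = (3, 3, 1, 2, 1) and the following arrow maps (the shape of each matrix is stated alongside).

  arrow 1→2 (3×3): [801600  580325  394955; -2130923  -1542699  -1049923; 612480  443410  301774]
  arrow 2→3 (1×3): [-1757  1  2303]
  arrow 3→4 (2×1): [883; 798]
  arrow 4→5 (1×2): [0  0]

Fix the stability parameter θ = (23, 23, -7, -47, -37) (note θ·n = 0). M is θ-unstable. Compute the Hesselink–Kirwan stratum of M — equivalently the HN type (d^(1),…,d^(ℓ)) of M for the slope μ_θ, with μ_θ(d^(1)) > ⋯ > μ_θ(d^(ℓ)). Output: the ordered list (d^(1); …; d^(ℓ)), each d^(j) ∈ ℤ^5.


Via rank(M_{q-1}∘⋯∘M_p): M ≅ I[1,1], I[1,2], I[1,4], I[2,2], I[4,4], I[5,5].
μ_θ-semistable layers: μ^(1)=23; μ^(2)=-2; μ^(3)=-37; μ^(4)=-47

((2, 2, 0, 0, 0); (1, 1, 1, 1, 0); (0, 0, 0, 0, 1); (0, 0, 0, 1, 0))


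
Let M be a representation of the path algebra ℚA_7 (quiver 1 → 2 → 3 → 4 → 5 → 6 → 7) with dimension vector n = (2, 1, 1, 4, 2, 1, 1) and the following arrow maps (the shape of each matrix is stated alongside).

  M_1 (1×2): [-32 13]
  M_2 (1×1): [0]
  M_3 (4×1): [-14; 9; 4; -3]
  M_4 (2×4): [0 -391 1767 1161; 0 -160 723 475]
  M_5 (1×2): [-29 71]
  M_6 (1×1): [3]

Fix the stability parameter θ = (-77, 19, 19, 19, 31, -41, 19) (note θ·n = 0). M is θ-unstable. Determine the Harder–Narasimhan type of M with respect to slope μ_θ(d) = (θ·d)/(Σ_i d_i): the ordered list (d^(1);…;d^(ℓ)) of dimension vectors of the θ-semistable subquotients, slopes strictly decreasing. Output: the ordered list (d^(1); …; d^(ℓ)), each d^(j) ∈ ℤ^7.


Via rank(M_{q-1}∘⋯∘M_p): M ≅ I[1,1], I[1,2], I[3,7], I[4,4]^2, I[4,5].
μ_θ-semistable layers: μ^(1)=31; μ^(2)=19; μ^(3)=7; μ^(4)=-77

((0, 0, 0, 0, 1, 0, 0); (0, 1, 0, 3, 0, 0, 1); (0, 0, 1, 1, 1, 1, 0); (2, 0, 0, 0, 0, 0, 0))


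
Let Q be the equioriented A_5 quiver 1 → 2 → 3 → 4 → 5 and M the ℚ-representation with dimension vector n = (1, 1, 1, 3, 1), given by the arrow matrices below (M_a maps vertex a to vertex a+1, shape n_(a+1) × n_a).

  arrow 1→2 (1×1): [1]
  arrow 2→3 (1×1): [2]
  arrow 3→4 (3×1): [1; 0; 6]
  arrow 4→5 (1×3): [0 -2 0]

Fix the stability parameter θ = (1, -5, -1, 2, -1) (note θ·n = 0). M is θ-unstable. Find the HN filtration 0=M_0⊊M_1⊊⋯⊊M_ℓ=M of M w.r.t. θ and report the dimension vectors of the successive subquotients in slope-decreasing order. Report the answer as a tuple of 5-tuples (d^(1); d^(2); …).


Interval decomposition of M: I[1,4], I[4,4], I[4,5].
HN type (ℓ=4): μ^(1)=2; μ^(2)=1/2; μ^(3)=-1; μ^(4)=-2

((0, 0, 0, 2, 0); (0, 0, 0, 1, 1); (0, 0, 1, 0, 0); (1, 1, 0, 0, 0))


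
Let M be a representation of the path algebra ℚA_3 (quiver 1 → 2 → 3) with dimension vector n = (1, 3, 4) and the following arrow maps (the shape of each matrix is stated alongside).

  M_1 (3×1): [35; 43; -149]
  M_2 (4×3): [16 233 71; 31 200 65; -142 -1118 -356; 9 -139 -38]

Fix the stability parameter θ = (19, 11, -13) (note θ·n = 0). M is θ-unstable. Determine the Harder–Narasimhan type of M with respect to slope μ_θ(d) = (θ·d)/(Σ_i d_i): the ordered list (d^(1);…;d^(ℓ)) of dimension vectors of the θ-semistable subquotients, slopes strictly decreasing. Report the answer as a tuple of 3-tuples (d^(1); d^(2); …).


Interval decomposition of M: I[1,2], I[2,3]^2, I[3,3]^2.
HN type (ℓ=3): μ^(1)=15; μ^(2)=-1; μ^(3)=-13

((1, 1, 0); (0, 2, 2); (0, 0, 2))


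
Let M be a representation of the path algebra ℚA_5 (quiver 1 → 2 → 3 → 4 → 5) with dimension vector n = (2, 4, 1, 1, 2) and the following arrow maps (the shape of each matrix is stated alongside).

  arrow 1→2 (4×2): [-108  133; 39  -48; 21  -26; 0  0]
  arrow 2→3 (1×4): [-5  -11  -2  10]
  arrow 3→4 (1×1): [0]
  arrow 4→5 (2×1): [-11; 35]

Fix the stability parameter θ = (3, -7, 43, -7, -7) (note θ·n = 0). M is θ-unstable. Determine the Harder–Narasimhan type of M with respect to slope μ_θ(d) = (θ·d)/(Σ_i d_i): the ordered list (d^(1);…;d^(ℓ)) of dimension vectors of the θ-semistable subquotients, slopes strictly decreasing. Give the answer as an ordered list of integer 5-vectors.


Barcode: M ≅ I[1,2], I[1,3], I[2,2]^2, I[4,5], I[5,5]. HN layers by μ_θ (3 steps, strictly decreasing):
  μ^(1)=43; μ^(2)=-2; μ^(3)=-7

((0, 0, 1, 0, 0); (2, 2, 0, 0, 0); (0, 2, 0, 1, 2))


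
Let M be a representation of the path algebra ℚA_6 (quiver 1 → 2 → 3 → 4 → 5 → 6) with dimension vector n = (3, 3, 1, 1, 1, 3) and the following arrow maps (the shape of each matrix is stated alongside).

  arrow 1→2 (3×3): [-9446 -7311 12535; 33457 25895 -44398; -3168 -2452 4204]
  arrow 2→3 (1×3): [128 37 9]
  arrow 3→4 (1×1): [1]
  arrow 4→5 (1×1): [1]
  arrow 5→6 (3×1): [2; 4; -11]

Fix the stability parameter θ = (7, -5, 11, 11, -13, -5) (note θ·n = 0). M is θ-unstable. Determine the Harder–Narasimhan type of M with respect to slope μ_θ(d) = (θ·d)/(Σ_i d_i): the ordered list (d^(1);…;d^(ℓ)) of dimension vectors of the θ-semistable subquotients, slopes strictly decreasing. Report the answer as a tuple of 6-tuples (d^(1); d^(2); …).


Via rank(M_{q-1}∘⋯∘M_p): M ≅ I[1,1], I[1,2], I[1,6], I[2,2], I[6,6]^2.
μ_θ-semistable layers: μ^(1)=7; μ^(2)=1; μ^(3)=-5

((1, 0, 0, 0, 0, 0); (2, 2, 1, 1, 1, 1); (0, 1, 0, 0, 0, 2))


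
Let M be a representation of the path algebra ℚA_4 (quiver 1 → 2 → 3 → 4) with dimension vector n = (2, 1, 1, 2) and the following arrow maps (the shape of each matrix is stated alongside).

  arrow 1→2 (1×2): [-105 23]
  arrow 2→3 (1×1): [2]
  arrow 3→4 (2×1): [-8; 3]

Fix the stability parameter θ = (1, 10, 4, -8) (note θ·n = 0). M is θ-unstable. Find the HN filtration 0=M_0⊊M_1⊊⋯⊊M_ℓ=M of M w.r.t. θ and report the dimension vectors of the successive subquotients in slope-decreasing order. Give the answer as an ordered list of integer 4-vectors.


Interval decomposition of M: I[1,1], I[1,4], I[4,4].
HN type (ℓ=3): μ^(1)=2; μ^(2)=1; μ^(3)=-8

((0, 1, 1, 1); (2, 0, 0, 0); (0, 0, 0, 1))


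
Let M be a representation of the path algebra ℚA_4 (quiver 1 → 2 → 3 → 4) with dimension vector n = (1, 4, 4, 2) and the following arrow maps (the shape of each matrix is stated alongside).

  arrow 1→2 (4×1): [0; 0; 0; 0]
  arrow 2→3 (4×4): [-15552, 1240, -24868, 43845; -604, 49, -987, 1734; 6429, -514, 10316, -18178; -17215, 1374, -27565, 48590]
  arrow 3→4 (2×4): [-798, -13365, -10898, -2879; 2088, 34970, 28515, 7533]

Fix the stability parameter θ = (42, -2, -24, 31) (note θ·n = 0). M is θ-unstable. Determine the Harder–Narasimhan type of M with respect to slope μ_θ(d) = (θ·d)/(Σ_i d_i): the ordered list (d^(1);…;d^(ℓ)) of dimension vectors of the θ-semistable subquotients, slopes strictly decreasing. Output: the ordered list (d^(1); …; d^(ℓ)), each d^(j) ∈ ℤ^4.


Barcode: M ≅ I[1,1], I[2,3]^2, I[2,4]^2. HN layers by μ_θ (3 steps, strictly decreasing):
  μ^(1)=42; μ^(2)=31; μ^(3)=-13

((1, 0, 0, 0); (0, 0, 0, 2); (0, 4, 4, 0))


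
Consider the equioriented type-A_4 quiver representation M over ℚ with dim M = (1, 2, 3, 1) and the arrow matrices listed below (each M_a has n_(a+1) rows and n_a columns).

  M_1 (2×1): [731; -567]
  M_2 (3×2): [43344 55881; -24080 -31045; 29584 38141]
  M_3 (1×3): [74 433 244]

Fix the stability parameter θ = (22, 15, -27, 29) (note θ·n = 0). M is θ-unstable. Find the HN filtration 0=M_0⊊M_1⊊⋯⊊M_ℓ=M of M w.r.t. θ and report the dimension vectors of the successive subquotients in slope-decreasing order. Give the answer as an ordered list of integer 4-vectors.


Barcode: M ≅ I[1,4], I[2,2], I[3,3]^2. HN layers by μ_θ (4 steps, strictly decreasing):
  μ^(1)=29; μ^(2)=15; μ^(3)=10/3; μ^(4)=-27

((0, 0, 0, 1); (0, 1, 0, 0); (1, 1, 1, 0); (0, 0, 2, 0))


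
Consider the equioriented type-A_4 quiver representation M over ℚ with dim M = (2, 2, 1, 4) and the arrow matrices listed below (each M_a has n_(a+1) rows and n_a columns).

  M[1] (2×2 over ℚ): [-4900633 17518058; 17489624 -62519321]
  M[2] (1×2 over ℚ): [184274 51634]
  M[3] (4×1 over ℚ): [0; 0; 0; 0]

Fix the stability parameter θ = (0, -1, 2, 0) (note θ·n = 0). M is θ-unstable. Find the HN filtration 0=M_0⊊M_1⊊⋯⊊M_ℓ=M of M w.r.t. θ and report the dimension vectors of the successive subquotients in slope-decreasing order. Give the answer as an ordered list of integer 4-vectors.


Interval decomposition of M: I[1,2], I[1,3], I[4,4]^4.
HN type (ℓ=3): μ^(1)=2; μ^(2)=0; μ^(3)=-1/2

((0, 0, 1, 0); (0, 0, 0, 4); (2, 2, 0, 0))


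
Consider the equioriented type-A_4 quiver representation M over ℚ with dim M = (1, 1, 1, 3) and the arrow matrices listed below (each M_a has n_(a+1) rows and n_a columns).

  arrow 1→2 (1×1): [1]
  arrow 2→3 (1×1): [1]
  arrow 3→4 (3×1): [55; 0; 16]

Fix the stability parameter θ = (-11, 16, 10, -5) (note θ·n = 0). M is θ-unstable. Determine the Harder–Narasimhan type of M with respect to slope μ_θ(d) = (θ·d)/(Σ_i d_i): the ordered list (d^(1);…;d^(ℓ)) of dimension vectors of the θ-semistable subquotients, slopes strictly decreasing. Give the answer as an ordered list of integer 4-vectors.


Via rank(M_{q-1}∘⋯∘M_p): M ≅ I[1,4], I[4,4]^2.
μ_θ-semistable layers: μ^(1)=7; μ^(2)=-5; μ^(3)=-11

((0, 1, 1, 1); (0, 0, 0, 2); (1, 0, 0, 0))


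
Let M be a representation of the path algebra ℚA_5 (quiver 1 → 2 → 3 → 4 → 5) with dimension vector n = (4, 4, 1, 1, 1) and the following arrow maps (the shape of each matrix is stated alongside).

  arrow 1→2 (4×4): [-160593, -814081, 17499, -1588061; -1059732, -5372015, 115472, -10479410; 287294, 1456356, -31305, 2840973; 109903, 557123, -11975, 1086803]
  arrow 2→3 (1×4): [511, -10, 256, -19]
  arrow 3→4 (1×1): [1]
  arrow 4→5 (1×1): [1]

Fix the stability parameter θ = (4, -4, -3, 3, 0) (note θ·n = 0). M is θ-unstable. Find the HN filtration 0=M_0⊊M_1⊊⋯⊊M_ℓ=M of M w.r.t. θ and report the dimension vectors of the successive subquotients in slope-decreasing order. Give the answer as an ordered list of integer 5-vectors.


Interval decomposition of M: I[1,2]^3, I[1,5].
HN type (ℓ=3): μ^(1)=3/2; μ^(2)=0; μ^(3)=-1

((0, 0, 0, 1, 1); (3, 3, 0, 0, 0); (1, 1, 1, 0, 0))


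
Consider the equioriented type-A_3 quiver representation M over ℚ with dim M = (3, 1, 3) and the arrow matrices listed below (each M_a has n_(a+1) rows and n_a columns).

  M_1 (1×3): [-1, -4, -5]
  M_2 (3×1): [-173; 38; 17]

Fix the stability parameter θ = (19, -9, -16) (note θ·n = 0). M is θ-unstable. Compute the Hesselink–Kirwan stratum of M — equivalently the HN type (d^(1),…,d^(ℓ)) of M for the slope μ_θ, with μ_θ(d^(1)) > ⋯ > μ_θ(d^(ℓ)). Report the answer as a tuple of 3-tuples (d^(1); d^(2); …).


Interval decomposition of M: I[1,1]^2, I[1,3], I[3,3]^2.
HN type (ℓ=3): μ^(1)=19; μ^(2)=-2; μ^(3)=-16

((2, 0, 0); (1, 1, 1); (0, 0, 2))


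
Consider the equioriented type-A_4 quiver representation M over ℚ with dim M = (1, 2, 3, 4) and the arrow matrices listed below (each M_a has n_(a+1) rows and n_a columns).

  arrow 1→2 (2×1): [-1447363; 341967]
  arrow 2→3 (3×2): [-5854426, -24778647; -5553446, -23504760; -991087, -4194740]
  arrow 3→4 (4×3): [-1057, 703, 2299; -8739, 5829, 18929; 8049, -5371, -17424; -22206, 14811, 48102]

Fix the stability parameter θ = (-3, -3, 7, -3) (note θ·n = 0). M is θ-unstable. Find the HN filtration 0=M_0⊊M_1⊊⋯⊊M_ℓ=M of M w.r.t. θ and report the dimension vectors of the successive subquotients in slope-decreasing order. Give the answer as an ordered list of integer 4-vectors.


Interval decomposition of M: I[1,4], I[2,4], I[3,4], I[4,4].
HN type (ℓ=2): μ^(1)=2; μ^(2)=-3

((0, 0, 3, 3); (1, 2, 0, 1))


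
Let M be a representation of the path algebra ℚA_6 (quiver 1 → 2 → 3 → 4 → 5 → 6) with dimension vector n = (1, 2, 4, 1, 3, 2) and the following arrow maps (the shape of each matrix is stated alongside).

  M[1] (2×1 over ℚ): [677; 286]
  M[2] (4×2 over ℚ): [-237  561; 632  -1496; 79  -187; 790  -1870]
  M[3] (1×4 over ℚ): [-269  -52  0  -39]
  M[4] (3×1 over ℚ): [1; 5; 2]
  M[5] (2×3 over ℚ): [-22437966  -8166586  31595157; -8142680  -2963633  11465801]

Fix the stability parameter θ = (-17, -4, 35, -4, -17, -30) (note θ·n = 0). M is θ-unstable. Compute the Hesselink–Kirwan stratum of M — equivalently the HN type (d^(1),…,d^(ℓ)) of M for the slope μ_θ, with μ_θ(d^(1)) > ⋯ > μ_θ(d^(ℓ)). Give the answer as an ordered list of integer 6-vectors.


Interval decomposition of M: I[1,6], I[2,2], I[3,3]^3, I[5,5], I[5,6].
HN type (ℓ=4): μ^(1)=35; μ^(2)=-4; μ^(3)=-17; μ^(4)=-47/2

((0, 0, 3, 0, 0, 0); (0, 2, 1, 1, 1, 1); (1, 0, 0, 0, 1, 0); (0, 0, 0, 0, 1, 1))


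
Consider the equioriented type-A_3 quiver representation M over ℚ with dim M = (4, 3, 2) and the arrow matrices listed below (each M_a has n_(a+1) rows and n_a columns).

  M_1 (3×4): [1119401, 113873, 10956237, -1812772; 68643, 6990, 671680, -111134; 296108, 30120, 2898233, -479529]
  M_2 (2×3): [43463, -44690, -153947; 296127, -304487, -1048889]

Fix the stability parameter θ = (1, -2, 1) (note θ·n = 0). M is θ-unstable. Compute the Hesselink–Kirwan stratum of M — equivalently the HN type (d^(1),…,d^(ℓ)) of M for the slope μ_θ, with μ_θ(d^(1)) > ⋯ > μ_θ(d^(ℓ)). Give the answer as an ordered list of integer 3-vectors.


Via rank(M_{q-1}∘⋯∘M_p): M ≅ I[1,1], I[1,2], I[1,3]^2.
μ_θ-semistable layers: μ^(1)=1; μ^(2)=-1/2

((1, 0, 2); (3, 3, 0))


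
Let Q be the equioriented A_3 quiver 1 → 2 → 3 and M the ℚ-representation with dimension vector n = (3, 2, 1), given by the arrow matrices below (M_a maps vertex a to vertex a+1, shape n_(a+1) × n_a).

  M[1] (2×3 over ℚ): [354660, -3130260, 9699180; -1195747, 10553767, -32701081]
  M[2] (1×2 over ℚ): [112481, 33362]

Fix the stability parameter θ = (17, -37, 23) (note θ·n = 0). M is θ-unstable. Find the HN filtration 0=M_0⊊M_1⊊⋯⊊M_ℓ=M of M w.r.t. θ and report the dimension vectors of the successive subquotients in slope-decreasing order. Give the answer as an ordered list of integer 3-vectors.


Via rank(M_{q-1}∘⋯∘M_p): M ≅ I[1,1]^2, I[1,3], I[2,2].
μ_θ-semistable layers: μ^(1)=23; μ^(2)=17; μ^(3)=-10; μ^(4)=-37

((0, 0, 1); (2, 0, 0); (1, 1, 0); (0, 1, 0))


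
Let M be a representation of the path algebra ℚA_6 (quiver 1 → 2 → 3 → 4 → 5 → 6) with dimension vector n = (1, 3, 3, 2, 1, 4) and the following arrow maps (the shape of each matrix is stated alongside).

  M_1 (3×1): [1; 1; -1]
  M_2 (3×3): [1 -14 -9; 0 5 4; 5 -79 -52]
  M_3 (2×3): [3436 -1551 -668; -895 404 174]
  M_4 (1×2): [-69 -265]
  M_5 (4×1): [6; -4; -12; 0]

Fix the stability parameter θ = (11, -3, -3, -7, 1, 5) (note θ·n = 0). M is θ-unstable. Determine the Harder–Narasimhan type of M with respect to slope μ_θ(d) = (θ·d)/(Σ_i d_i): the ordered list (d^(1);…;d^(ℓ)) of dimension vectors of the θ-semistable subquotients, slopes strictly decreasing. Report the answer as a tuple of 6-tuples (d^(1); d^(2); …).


Interval decomposition of M: I[1,6], I[2,3], I[2,4], I[6,6]^3.
HN type (ℓ=5): μ^(1)=5; μ^(2)=1; μ^(3)=-1/2; μ^(4)=-3; μ^(5)=-13/3

((0, 0, 0, 0, 0, 4); (0, 0, 0, 0, 1, 0); (1, 1, 1, 1, 0, 0); (0, 1, 1, 0, 0, 0); (0, 1, 1, 1, 0, 0))


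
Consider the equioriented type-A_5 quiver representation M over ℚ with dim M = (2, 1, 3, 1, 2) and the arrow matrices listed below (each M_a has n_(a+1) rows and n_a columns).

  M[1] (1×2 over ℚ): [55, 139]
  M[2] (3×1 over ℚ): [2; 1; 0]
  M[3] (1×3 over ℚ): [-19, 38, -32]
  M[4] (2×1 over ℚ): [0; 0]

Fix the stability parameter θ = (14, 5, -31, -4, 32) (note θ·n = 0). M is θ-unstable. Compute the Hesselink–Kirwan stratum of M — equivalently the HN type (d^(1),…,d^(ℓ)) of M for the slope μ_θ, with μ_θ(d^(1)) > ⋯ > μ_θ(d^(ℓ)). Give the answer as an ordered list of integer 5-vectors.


Interval decomposition of M: I[1,1], I[1,3], I[3,3], I[3,4], I[5,5]^2.
HN type (ℓ=4): μ^(1)=32; μ^(2)=14; μ^(3)=-4; μ^(4)=-31

((0, 0, 0, 0, 2); (1, 0, 0, 0, 0); (1, 1, 1, 1, 0); (0, 0, 2, 0, 0))


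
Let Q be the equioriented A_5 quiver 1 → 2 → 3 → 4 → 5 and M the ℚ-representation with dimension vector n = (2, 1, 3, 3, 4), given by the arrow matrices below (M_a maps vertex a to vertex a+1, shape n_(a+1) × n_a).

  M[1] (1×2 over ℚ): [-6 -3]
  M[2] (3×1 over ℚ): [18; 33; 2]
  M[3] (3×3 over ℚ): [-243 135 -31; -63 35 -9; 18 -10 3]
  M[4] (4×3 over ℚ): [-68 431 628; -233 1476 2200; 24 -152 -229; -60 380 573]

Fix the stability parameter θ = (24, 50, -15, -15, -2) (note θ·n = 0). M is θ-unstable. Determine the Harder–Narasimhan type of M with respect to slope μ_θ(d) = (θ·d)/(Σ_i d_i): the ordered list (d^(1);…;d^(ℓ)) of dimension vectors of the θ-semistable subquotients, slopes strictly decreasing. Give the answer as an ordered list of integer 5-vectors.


Via rank(M_{q-1}∘⋯∘M_p): M ≅ I[1,1], I[1,5], I[3,3], I[3,5], I[4,5], I[5,5].
μ_θ-semistable layers: μ^(1)=24; μ^(2)=42/5; μ^(3)=-2; μ^(4)=-15

((1, 0, 0, 0, 0); (1, 1, 1, 1, 1); (0, 0, 0, 0, 3); (0, 0, 2, 2, 0))


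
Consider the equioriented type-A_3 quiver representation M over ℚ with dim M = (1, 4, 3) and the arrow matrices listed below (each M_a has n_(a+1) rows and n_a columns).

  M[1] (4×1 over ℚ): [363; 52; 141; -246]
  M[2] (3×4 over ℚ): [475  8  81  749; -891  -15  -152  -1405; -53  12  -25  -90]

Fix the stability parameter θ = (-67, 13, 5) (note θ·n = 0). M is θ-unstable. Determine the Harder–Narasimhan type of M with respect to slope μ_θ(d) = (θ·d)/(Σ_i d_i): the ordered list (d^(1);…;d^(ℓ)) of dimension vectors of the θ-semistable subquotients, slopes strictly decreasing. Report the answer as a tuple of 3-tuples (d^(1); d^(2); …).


Via rank(M_{q-1}∘⋯∘M_p): M ≅ I[1,3], I[2,2], I[2,3]^2.
μ_θ-semistable layers: μ^(1)=13; μ^(2)=9; μ^(3)=-67

((0, 1, 0); (0, 3, 3); (1, 0, 0))


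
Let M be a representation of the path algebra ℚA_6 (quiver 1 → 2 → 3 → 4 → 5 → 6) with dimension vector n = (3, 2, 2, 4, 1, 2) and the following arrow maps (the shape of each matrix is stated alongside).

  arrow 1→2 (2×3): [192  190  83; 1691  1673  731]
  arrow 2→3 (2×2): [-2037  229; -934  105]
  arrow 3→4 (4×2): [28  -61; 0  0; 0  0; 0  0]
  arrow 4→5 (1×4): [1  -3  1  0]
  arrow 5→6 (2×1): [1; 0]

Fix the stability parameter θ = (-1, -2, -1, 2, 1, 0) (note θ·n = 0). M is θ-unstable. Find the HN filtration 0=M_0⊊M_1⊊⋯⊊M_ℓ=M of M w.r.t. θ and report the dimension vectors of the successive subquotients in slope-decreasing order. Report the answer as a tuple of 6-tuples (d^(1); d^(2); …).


Via rank(M_{q-1}∘⋯∘M_p): M ≅ I[1,1], I[1,3], I[1,6], I[4,4]^3, I[6,6].
μ_θ-semistable layers: μ^(1)=2; μ^(2)=1; μ^(3)=0; μ^(4)=-1; μ^(5)=-3/2

((0, 0, 0, 3, 0, 0); (0, 0, 0, 1, 1, 1); (0, 0, 0, 0, 0, 1); (1, 0, 2, 0, 0, 0); (2, 2, 0, 0, 0, 0))


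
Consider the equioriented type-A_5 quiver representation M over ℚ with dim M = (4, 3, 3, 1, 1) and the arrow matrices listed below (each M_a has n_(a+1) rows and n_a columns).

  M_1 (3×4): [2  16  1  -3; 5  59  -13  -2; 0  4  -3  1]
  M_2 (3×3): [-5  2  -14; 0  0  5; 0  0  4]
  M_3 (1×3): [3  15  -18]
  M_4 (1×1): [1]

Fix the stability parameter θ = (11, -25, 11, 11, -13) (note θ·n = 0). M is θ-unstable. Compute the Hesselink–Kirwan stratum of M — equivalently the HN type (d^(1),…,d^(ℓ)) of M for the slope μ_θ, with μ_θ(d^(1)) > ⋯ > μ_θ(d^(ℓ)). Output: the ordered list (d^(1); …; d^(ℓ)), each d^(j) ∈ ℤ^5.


Interval decomposition of M: I[1,1], I[1,2], I[1,3], I[1,5], I[3,3].
HN type (ℓ=3): μ^(1)=11; μ^(2)=3; μ^(3)=-7

((1, 0, 2, 0, 0); (0, 0, 1, 1, 1); (3, 3, 0, 0, 0))


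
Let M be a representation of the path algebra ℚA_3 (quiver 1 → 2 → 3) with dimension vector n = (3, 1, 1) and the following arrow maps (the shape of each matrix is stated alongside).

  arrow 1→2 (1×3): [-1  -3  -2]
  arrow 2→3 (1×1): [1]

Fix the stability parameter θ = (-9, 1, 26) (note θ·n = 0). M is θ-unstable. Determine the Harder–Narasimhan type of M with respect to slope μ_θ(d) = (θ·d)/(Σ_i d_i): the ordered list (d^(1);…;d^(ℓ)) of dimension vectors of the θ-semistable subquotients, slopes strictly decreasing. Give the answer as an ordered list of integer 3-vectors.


Via rank(M_{q-1}∘⋯∘M_p): M ≅ I[1,1]^2, I[1,3].
μ_θ-semistable layers: μ^(1)=26; μ^(2)=1; μ^(3)=-9

((0, 0, 1); (0, 1, 0); (3, 0, 0))


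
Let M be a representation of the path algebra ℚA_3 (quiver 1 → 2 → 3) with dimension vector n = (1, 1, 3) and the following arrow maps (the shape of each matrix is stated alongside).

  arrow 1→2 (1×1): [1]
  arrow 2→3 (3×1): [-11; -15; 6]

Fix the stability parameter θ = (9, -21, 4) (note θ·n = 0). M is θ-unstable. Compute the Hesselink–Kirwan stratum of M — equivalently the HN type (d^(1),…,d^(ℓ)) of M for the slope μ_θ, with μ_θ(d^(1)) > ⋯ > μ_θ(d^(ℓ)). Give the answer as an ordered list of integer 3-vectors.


Barcode: M ≅ I[1,3], I[3,3]^2. HN layers by μ_θ (2 steps, strictly decreasing):
  μ^(1)=4; μ^(2)=-6

((0, 0, 3); (1, 1, 0))


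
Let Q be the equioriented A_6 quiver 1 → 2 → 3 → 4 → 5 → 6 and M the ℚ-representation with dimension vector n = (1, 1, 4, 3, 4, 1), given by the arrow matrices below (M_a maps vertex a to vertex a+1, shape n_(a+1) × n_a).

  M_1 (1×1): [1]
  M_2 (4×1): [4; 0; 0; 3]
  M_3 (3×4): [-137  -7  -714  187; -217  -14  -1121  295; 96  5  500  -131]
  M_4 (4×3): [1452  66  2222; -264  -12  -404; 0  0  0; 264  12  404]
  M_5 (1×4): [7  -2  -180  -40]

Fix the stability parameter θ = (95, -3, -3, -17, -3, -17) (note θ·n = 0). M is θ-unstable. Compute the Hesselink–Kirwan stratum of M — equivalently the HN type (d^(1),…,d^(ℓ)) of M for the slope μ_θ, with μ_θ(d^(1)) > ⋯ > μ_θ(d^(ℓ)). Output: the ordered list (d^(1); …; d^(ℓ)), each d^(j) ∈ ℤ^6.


Barcode: M ≅ I[1,4], I[3,3], I[3,4], I[3,6], I[5,5]^3. HN layers by μ_θ (3 steps, strictly decreasing):
  μ^(1)=18; μ^(2)=-3; μ^(3)=-10

((1, 1, 1, 1, 0, 0); (0, 0, 1, 0, 3, 0); (0, 0, 2, 2, 1, 1))


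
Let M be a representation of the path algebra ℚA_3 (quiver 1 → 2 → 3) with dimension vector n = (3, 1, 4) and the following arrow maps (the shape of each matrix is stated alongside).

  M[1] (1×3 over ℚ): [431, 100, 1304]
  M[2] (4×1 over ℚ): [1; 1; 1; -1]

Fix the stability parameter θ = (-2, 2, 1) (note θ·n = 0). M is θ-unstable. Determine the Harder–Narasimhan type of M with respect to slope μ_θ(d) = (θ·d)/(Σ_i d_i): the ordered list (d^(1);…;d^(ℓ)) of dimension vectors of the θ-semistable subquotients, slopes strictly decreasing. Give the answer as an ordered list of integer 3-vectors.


Via rank(M_{q-1}∘⋯∘M_p): M ≅ I[1,1]^2, I[1,3], I[3,3]^3.
μ_θ-semistable layers: μ^(1)=3/2; μ^(2)=1; μ^(3)=-2

((0, 1, 1); (0, 0, 3); (3, 0, 0))


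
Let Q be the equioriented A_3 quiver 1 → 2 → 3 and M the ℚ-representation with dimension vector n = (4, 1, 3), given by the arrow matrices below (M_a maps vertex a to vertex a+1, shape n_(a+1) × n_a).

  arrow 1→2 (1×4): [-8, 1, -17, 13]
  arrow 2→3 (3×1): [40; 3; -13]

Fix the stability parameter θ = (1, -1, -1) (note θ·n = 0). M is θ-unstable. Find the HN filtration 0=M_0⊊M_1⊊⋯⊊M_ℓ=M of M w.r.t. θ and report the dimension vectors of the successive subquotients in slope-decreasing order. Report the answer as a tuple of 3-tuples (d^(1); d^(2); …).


Interval decomposition of M: I[1,1]^3, I[1,3], I[3,3]^2.
HN type (ℓ=3): μ^(1)=1; μ^(2)=-1/3; μ^(3)=-1

((3, 0, 0); (1, 1, 1); (0, 0, 2))


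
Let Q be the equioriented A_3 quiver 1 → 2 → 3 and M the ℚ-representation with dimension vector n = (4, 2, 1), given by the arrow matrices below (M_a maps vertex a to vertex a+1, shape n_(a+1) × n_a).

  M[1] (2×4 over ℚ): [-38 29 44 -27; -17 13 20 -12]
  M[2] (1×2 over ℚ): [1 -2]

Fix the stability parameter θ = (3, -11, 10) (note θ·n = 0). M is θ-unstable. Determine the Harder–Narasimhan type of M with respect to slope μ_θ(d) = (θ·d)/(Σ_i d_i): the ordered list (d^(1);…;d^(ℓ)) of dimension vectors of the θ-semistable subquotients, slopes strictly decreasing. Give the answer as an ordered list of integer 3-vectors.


Via rank(M_{q-1}∘⋯∘M_p): M ≅ I[1,1]^2, I[1,2], I[1,3].
μ_θ-semistable layers: μ^(1)=10; μ^(2)=3; μ^(3)=-4

((0, 0, 1); (2, 0, 0); (2, 2, 0))


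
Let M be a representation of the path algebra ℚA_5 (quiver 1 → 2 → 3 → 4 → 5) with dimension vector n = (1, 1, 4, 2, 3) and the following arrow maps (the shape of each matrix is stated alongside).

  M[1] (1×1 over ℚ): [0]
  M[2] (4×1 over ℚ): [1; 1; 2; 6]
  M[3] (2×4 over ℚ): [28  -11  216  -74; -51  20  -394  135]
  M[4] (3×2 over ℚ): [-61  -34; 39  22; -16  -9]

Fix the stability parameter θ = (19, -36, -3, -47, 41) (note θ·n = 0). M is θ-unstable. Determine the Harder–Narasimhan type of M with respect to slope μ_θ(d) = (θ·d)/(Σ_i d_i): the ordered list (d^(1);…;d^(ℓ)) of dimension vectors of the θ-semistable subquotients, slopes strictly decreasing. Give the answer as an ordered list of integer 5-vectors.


Barcode: M ≅ I[1,1], I[2,5], I[3,3]^2, I[3,5], I[5,5]. HN layers by μ_θ (5 steps, strictly decreasing):
  μ^(1)=41; μ^(2)=19; μ^(3)=-3; μ^(4)=-25; μ^(5)=-36

((0, 0, 0, 0, 3); (1, 0, 0, 0, 0); (0, 0, 2, 0, 0); (0, 0, 2, 2, 0); (0, 1, 0, 0, 0))


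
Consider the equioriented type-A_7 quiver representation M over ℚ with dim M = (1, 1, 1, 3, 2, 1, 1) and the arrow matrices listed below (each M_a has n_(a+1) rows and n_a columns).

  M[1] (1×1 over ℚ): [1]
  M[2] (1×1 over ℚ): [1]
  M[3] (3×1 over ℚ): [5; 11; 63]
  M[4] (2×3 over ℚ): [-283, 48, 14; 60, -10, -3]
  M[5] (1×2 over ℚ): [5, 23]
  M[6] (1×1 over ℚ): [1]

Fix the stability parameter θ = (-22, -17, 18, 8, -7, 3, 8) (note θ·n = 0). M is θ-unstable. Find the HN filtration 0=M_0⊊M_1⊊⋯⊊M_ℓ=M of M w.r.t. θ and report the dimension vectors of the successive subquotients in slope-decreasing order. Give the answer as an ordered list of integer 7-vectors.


Via rank(M_{q-1}∘⋯∘M_p): M ≅ I[1,7], I[4,4], I[4,5].
μ_θ-semistable layers: μ^(1)=8; μ^(2)=11/2; μ^(3)=1/2; μ^(4)=-17; μ^(5)=-22

((0, 0, 0, 1, 0, 0, 1); (0, 0, 1, 1, 1, 1, 0); (0, 0, 0, 1, 1, 0, 0); (0, 1, 0, 0, 0, 0, 0); (1, 0, 0, 0, 0, 0, 0))


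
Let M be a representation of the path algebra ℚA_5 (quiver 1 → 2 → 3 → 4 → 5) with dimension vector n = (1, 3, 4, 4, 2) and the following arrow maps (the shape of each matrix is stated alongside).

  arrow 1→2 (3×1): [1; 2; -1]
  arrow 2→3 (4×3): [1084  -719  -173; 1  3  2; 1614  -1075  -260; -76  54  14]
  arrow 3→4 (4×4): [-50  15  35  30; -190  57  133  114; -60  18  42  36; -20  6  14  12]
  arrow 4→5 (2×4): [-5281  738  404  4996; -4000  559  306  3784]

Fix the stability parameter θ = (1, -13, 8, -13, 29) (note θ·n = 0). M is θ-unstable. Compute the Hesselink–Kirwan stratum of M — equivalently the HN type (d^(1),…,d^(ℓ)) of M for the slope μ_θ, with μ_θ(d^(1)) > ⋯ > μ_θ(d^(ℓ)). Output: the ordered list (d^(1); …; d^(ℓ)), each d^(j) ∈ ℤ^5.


Barcode: M ≅ I[1,5], I[2,3]^2, I[3,3], I[4,4]^2, I[4,5]. HN layers by μ_θ (5 steps, strictly decreasing):
  μ^(1)=29; μ^(2)=8; μ^(3)=-5/2; μ^(4)=-6; μ^(5)=-13

((0, 0, 0, 0, 2); (0, 0, 3, 0, 0); (0, 0, 1, 1, 0); (1, 1, 0, 0, 0); (0, 2, 0, 3, 0))


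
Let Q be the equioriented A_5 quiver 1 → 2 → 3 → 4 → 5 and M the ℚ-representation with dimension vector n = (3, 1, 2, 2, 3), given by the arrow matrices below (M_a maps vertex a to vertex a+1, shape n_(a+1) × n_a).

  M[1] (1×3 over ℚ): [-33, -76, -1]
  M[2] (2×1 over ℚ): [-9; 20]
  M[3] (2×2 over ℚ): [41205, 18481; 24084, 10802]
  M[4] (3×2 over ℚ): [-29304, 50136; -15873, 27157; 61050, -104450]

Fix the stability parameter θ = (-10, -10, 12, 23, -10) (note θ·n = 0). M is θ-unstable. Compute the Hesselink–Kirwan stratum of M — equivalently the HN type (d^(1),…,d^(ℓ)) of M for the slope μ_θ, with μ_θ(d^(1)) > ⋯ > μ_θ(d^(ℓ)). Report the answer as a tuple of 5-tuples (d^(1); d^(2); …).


Via rank(M_{q-1}∘⋯∘M_p): M ≅ I[1,1]^2, I[1,5], I[3,4], I[5,5]^2.
μ_θ-semistable layers: μ^(1)=23; μ^(2)=12; μ^(3)=25/3; μ^(4)=-10

((0, 0, 0, 1, 0); (0, 0, 1, 0, 0); (0, 0, 1, 1, 1); (3, 1, 0, 0, 2))


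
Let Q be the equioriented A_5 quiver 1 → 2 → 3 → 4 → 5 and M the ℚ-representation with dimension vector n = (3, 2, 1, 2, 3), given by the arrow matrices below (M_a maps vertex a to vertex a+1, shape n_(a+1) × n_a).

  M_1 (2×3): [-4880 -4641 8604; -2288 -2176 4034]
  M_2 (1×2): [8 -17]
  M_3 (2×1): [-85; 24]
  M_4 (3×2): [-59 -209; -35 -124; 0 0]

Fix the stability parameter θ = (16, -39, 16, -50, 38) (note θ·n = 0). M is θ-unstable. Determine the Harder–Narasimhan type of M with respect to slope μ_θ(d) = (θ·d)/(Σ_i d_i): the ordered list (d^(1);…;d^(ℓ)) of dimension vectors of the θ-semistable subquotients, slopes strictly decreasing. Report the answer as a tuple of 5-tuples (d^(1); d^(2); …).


Barcode: M ≅ I[1,1], I[1,2], I[1,5], I[4,5], I[5,5]. HN layers by μ_θ (5 steps, strictly decreasing):
  μ^(1)=38; μ^(2)=16; μ^(3)=-23/2; μ^(4)=-57/4; μ^(5)=-50

((0, 0, 0, 0, 3); (1, 0, 0, 0, 0); (1, 1, 0, 0, 0); (1, 1, 1, 1, 0); (0, 0, 0, 1, 0))


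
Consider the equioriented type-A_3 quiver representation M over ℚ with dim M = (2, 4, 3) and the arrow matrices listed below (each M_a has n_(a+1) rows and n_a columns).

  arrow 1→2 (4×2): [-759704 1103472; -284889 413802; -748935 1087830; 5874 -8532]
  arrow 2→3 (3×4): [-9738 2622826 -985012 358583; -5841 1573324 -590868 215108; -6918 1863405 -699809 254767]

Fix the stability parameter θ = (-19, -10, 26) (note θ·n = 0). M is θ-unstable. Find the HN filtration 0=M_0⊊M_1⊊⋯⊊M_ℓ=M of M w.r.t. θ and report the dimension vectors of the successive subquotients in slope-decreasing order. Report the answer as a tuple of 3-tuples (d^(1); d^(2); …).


Interval decomposition of M: I[1,1], I[1,2], I[2,3]^3.
HN type (ℓ=3): μ^(1)=26; μ^(2)=-10; μ^(3)=-19

((0, 0, 3); (0, 4, 0); (2, 0, 0))


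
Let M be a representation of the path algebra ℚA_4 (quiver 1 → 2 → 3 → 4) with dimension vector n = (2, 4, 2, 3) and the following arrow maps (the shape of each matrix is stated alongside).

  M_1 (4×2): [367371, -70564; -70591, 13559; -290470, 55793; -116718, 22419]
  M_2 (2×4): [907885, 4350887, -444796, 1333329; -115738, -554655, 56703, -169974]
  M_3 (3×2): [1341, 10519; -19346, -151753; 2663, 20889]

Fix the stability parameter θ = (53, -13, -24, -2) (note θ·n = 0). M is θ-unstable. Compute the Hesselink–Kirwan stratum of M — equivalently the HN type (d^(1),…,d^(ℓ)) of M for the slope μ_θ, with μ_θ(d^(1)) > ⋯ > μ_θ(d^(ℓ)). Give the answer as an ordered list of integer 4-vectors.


Barcode: M ≅ I[1,4]^2, I[2,2]^2, I[4,4]. HN layers by μ_θ (3 steps, strictly decreasing):
  μ^(1)=7/2; μ^(2)=-2; μ^(3)=-13

((2, 2, 2, 2); (0, 0, 0, 1); (0, 2, 0, 0))


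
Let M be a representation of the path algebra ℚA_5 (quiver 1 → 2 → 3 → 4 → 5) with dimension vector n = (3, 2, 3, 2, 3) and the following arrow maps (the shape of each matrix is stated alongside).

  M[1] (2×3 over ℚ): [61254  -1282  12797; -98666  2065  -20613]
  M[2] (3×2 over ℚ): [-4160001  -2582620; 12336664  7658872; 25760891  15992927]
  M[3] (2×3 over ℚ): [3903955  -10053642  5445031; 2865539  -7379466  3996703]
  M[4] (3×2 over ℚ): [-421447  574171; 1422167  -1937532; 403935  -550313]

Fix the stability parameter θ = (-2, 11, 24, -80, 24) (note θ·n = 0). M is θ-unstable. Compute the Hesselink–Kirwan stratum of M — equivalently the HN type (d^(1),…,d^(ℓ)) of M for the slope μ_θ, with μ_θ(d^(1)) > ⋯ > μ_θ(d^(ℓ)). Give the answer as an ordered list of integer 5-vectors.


Via rank(M_{q-1}∘⋯∘M_p): M ≅ I[1,1], I[1,5]^2, I[3,3], I[5,5].
μ_θ-semistable layers: μ^(1)=24; μ^(2)=-2; μ^(3)=-47/4

((0, 0, 1, 0, 3); (1, 0, 0, 0, 0); (2, 2, 2, 2, 0))


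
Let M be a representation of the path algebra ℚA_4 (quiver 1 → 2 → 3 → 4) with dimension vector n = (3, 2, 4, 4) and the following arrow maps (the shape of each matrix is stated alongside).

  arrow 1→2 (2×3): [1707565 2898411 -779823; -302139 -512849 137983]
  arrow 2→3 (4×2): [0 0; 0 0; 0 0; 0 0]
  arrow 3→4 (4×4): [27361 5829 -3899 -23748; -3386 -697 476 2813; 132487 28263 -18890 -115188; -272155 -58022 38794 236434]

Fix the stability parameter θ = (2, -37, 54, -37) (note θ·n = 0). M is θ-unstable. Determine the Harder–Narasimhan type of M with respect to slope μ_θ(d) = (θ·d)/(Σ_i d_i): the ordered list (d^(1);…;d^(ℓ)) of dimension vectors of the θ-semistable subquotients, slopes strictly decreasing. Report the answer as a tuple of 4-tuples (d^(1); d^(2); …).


Barcode: M ≅ I[1,1], I[1,2]^2, I[3,4]^4. HN layers by μ_θ (3 steps, strictly decreasing):
  μ^(1)=17/2; μ^(2)=2; μ^(3)=-35/2

((0, 0, 4, 4); (1, 0, 0, 0); (2, 2, 0, 0))


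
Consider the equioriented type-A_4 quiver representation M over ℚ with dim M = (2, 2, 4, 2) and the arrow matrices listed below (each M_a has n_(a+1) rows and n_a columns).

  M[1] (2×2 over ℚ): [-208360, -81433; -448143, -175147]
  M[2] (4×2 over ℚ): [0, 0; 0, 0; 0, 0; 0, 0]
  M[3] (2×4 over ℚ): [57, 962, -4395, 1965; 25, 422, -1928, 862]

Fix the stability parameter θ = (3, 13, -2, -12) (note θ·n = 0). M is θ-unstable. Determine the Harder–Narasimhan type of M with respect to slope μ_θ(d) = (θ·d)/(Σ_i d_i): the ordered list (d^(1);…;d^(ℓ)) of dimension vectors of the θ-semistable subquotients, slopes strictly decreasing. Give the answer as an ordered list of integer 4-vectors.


Via rank(M_{q-1}∘⋯∘M_p): M ≅ I[1,2]^2, I[3,3]^2, I[3,4]^2.
μ_θ-semistable layers: μ^(1)=13; μ^(2)=3; μ^(3)=-2; μ^(4)=-7

((0, 2, 0, 0); (2, 0, 0, 0); (0, 0, 2, 0); (0, 0, 2, 2))


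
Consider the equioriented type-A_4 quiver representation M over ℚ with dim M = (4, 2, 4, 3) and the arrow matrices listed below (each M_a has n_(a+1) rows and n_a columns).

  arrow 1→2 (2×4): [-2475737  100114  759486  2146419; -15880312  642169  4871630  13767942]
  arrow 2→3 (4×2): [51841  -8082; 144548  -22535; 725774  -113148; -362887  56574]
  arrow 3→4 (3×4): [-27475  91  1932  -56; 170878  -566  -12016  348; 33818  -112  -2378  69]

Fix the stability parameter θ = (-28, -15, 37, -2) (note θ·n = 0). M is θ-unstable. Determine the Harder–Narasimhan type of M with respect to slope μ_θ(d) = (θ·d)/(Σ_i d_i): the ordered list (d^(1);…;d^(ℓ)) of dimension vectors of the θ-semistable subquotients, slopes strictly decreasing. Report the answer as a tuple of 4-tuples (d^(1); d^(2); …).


Barcode: M ≅ I[1,1]^2, I[1,4]^2, I[3,3]^2, I[4,4]. HN layers by μ_θ (5 steps, strictly decreasing):
  μ^(1)=37; μ^(2)=35/2; μ^(3)=-2; μ^(4)=-15; μ^(5)=-28

((0, 0, 2, 0); (0, 0, 2, 2); (0, 0, 0, 1); (0, 2, 0, 0); (4, 0, 0, 0))


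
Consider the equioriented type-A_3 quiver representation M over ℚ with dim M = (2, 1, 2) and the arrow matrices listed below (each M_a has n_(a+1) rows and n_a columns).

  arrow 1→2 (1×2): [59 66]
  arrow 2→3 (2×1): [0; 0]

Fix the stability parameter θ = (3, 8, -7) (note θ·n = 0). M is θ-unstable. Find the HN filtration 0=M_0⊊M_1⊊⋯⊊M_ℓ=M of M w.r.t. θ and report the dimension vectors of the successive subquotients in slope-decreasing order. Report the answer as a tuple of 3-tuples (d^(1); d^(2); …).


Interval decomposition of M: I[1,1], I[1,2], I[3,3]^2.
HN type (ℓ=3): μ^(1)=8; μ^(2)=3; μ^(3)=-7

((0, 1, 0); (2, 0, 0); (0, 0, 2))


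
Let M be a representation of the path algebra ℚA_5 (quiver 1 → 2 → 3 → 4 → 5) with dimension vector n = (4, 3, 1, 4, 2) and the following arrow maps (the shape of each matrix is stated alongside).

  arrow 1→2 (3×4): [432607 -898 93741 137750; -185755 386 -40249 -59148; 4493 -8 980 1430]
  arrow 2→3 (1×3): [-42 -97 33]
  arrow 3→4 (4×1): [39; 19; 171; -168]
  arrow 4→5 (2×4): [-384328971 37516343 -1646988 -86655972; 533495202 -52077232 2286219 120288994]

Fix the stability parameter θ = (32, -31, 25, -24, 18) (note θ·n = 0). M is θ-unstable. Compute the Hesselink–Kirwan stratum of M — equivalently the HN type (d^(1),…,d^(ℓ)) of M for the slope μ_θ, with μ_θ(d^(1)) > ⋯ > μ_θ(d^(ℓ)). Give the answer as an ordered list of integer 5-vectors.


Barcode: M ≅ I[1,1], I[1,2]^2, I[1,5], I[4,4]^2, I[4,5]. HN layers by μ_θ (4 steps, strictly decreasing):
  μ^(1)=32; μ^(2)=18; μ^(3)=1/2; μ^(4)=-24

((1, 0, 0, 0, 0); (0, 0, 0, 0, 2); (3, 3, 1, 1, 0); (0, 0, 0, 3, 0))


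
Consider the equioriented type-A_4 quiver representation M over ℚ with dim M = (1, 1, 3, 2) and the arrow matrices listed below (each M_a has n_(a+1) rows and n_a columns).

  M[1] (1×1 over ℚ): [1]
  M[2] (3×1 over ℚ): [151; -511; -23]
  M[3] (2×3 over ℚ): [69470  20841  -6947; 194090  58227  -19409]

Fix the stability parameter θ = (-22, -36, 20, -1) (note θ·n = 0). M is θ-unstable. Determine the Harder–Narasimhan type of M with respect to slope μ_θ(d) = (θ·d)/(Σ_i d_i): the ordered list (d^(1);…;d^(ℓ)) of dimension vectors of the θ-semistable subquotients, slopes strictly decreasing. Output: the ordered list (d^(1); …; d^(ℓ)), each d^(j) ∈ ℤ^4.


Interval decomposition of M: I[1,3], I[3,3], I[3,4], I[4,4].
HN type (ℓ=4): μ^(1)=20; μ^(2)=19/2; μ^(3)=-1; μ^(4)=-29

((0, 0, 2, 0); (0, 0, 1, 1); (0, 0, 0, 1); (1, 1, 0, 0))
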